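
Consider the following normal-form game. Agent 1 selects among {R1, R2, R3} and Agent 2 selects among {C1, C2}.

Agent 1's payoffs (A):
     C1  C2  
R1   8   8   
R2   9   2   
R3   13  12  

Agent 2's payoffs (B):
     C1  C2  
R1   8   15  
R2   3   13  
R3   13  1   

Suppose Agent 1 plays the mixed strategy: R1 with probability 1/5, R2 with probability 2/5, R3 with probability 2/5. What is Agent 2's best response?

C2

Compute Agent 2's expected payoff from each pure strategy against the given mix.
C1: (1/5)·8 + (2/5)·3 + (2/5)·13 = 8
C2: (1/5)·15 + (2/5)·13 + (2/5)·1 = 43/5
Highest expected payoff is 43/5, from C2.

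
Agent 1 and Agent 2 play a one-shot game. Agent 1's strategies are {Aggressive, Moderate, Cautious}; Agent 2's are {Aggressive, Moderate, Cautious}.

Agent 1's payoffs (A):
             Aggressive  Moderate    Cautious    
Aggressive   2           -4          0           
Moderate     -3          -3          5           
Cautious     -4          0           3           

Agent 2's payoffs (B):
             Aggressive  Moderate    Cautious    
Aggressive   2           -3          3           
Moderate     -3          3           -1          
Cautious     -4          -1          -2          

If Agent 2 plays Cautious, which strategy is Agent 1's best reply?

With Agent 2 fixed at Cautious, Agent 1's payoffs are: Aggressive → 0, Moderate → 5, Cautious → 3.
The maximum is 5, achieved by Moderate.

Moderate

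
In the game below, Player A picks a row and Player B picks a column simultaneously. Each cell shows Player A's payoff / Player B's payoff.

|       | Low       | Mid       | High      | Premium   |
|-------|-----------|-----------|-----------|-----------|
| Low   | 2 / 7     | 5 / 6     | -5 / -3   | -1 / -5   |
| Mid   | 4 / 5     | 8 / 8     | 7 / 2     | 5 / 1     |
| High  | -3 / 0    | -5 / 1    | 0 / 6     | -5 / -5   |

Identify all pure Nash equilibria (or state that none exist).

(Mid, Mid)

Check mutual best responses: a cell is a NE iff neither player can gain by unilaterally deviating.
Player A's best responses — vs Low: Mid (payoff 4); vs Mid: Mid (payoff 8); vs High: Mid (payoff 7); vs Premium: Mid (payoff 5).
Player B's best responses — vs Low: Low (payoff 7); vs Mid: Mid (payoff 8); vs High: High (payoff 6).
The only mutual best response is (Mid, Mid); neither player gains by switching there.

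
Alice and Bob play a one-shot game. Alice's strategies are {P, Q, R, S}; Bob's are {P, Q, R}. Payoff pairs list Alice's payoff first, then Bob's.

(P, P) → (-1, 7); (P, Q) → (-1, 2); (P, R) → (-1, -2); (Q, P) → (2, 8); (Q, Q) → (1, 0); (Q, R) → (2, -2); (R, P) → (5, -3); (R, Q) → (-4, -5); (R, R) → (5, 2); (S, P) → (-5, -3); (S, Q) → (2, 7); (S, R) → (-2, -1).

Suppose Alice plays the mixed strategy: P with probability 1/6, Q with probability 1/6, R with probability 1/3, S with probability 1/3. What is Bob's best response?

Q

Bob's best reply maximizes expected payoff against the mix.
P: (1/6)·7 + (1/6)·8 + (1/3)·(-3) + (1/3)·(-3) = 1/2
Q: (1/6)·2 + (1/6)·0 + (1/3)·(-5) + (1/3)·7 = 1
R: (1/6)·(-2) + (1/6)·(-2) + (1/3)·2 + (1/3)·(-1) = -1/3
Highest expected payoff is 1, from Q.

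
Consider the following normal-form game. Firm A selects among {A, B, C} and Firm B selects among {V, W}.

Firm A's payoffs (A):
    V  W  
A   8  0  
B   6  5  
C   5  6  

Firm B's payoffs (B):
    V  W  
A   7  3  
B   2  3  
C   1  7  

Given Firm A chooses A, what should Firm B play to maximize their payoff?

With Firm A fixed at A, Firm B's payoffs are: V → 7, W → 3.
The maximum is 7, achieved by V.

V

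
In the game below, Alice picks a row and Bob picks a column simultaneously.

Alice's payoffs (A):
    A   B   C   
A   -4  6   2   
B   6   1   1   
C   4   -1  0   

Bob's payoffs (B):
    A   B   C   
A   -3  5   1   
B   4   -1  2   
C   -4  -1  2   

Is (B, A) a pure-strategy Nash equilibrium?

Yes

Holding Bob at A: Alice gets 6 from B, versus -4 from A, 4 from C. No profitable deviation for Alice.
Holding Alice at B: Bob gets 4 from A, versus -1 from B, 2 from C. No profitable deviation for Bob either.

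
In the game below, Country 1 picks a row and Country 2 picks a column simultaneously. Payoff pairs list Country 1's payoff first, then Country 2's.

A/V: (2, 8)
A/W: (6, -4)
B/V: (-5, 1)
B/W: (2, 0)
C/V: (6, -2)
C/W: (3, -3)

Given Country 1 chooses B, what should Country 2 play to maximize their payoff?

With Country 1 fixed at B, Country 2's payoffs are: V → 1, W → 0.
The maximum is 1, achieved by V.

V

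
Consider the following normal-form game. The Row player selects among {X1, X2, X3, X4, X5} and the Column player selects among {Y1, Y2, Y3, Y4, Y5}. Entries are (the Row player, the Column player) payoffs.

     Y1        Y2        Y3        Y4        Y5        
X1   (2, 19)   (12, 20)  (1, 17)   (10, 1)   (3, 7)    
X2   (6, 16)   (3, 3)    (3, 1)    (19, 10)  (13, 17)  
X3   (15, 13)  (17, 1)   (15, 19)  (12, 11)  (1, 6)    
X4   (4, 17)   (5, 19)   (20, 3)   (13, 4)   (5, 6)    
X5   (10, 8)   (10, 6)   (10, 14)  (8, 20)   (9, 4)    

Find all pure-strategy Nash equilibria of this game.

(X2, Y5)

Check mutual best responses: a cell is a NE iff neither player can gain by unilaterally deviating.
The Row player's best responses — vs Y1: X3 (payoff 15); vs Y2: X3 (payoff 17); vs Y3: X4 (payoff 20); vs Y4: X2 (payoff 19); vs Y5: X2 (payoff 13).
The Column player's best responses — vs X1: Y2 (payoff 20); vs X2: Y5 (payoff 17); vs X3: Y3 (payoff 19); vs X4: Y2 (payoff 19); vs X5: Y4 (payoff 20).
The only mutual best response is (X2, Y5); neither player gains by switching there.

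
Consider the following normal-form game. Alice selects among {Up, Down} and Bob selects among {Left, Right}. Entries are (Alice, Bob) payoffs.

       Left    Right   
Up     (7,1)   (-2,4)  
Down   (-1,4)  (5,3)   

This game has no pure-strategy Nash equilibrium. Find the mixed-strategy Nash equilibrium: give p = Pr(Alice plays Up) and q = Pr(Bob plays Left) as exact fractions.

In a mixed NE each player is indifferent between their pure strategies, so the opponent's mix sets the indifference.
Bob indifferent between Left and Right: p·1 + (1−p)·4 = p·4 + (1−p)·3 ⟹ 4 + (-3)p = 3 + 1p ⟹ p = 1/4.
Alice indifferent between Up and Down: q·7 + (1−q)·(-2) = q·(-1) + (1−q)·5 ⟹ (-2) + 9q = 5 + (-6)q ⟹ q = 7/15.

p = 1/4, q = 7/15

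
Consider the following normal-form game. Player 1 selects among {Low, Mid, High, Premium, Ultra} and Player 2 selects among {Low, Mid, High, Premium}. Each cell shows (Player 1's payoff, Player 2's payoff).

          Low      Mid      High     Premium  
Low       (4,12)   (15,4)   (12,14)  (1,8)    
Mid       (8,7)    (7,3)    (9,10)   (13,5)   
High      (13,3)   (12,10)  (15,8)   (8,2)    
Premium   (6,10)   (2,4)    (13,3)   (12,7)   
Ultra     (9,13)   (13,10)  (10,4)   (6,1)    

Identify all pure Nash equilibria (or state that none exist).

None

A profile is a Nash equilibrium when each player is best-responding to the other.
Player 1's best responses — vs Low: High (payoff 13); vs Mid: Low (payoff 15); vs High: High (payoff 15); vs Premium: Mid (payoff 13).
Player 2's best responses — vs Low: High (payoff 14); vs Mid: High (payoff 10); vs High: Mid (payoff 10); vs Premium: Low (payoff 10); vs Ultra: Low (payoff 13).
No cell has both players best-responding. For instance, Player 1's best reply to Premium is Mid, but against Mid Player 2 prefers High over Premium.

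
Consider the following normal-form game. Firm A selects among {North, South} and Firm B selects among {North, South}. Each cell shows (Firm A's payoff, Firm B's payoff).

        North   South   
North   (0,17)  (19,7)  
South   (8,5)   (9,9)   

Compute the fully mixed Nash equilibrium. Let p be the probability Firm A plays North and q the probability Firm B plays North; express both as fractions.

p = 2/7, q = 5/9

In a mixed NE each player is indifferent between their pure strategies, so the opponent's mix sets the indifference.
Firm B indifferent between North and South: p·17 + (1−p)·5 = p·7 + (1−p)·9 ⟹ 5 + 12p = 9 + (-2)p ⟹ p = 2/7.
Firm A indifferent between North and South: q·0 + (1−q)·19 = q·8 + (1−q)·9 ⟹ 19 + (-19)q = 9 + (-1)q ⟹ q = 5/9.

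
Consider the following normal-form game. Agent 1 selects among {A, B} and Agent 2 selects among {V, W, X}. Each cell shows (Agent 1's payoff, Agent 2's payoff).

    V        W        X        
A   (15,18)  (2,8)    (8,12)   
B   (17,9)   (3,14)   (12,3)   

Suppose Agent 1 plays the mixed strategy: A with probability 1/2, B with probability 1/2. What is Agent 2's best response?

Compute Agent 2's expected payoff from each pure strategy against the given mix.
V: (1/2)·18 + (1/2)·9 = 27/2
W: (1/2)·8 + (1/2)·14 = 11
X: (1/2)·12 + (1/2)·3 = 15/2
Highest expected payoff is 27/2, from V.

V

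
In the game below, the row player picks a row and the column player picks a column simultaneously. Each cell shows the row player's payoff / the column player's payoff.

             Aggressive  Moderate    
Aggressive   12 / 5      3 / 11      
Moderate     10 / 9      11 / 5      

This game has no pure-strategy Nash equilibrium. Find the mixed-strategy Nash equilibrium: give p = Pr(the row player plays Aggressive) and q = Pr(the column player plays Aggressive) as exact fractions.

Each player's mixing probability is pinned down by making the *other* player indifferent.
The column player indifferent between Aggressive and Moderate: p·5 + (1−p)·9 = p·11 + (1−p)·5 ⟹ 9 + (-4)p = 5 + 6p ⟹ p = 2/5.
The row player indifferent between Aggressive and Moderate: q·12 + (1−q)·3 = q·10 + (1−q)·11 ⟹ 3 + 9q = 11 + (-1)q ⟹ q = 4/5.

p = 2/5, q = 4/5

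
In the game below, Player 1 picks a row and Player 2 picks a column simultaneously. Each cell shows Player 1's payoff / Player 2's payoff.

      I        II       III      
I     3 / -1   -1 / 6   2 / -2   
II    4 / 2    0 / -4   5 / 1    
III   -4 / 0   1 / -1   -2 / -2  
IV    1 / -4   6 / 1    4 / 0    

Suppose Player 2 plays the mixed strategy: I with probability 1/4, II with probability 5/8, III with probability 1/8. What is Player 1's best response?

Compute Player 1's expected payoff from each pure strategy against the given mix.
I: (1/4)·3 + (5/8)·(-1) + (1/8)·2 = 3/8
II: (1/4)·4 + (5/8)·0 + (1/8)·5 = 13/8
III: (1/4)·(-4) + (5/8)·1 + (1/8)·(-2) = -5/8
IV: (1/4)·1 + (5/8)·6 + (1/8)·4 = 9/2
Highest expected payoff is 9/2, from IV.

IV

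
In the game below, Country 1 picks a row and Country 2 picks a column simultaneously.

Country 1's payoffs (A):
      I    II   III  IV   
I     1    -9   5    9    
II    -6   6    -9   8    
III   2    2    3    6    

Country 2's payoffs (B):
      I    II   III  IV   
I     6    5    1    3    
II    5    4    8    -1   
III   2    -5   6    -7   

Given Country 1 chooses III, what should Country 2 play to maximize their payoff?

III

With Country 1 fixed at III, Country 2's payoffs are: I → 2, II → -5, III → 6, IV → -7.
The maximum is 6, achieved by III.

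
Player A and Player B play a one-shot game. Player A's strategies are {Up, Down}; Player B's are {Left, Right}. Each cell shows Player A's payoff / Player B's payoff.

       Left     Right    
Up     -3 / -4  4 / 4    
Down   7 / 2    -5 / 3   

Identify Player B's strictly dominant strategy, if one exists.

Right

A strategy is strictly dominant if it gives Player B a strictly higher payoff than every other strategy, against every choice by the opponent.
Right strictly dominates: vs Up: 4 > -4; vs Down: 3 > 2.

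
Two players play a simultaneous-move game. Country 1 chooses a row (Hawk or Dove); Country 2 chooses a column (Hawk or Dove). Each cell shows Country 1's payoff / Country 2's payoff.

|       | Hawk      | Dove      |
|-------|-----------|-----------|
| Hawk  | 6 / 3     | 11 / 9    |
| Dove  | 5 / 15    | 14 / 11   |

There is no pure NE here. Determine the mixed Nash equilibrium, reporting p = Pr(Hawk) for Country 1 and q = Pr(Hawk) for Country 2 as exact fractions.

Each player's mixing probability is pinned down by making the *other* player indifferent.
Country 2 indifferent between Hawk and Dove: p·3 + (1−p)·15 = p·9 + (1−p)·11 ⟹ 15 + (-12)p = 11 + (-2)p ⟹ p = 2/5.
Country 1 indifferent between Hawk and Dove: q·6 + (1−q)·11 = q·5 + (1−q)·14 ⟹ 11 + (-5)q = 14 + (-9)q ⟹ q = 3/4.

p = 2/5, q = 3/4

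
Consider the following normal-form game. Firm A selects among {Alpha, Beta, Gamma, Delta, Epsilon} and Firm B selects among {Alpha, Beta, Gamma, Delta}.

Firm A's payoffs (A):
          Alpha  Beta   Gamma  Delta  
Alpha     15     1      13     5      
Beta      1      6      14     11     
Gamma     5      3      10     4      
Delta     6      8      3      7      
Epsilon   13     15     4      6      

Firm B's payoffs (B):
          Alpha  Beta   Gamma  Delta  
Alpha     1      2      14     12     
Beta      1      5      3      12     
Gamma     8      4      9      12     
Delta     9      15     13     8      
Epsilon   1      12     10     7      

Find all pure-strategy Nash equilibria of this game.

A profile is a Nash equilibrium when each player is best-responding to the other.
Firm A's best responses — vs Alpha: Alpha (payoff 15); vs Beta: Epsilon (payoff 15); vs Gamma: Beta (payoff 14); vs Delta: Beta (payoff 11).
Firm B's best responses — vs Alpha: Gamma (payoff 14); vs Beta: Delta (payoff 12); vs Gamma: Delta (payoff 12); vs Delta: Beta (payoff 15); vs Epsilon: Beta (payoff 12).
Mutual best responses occur at (Beta, Delta) and (Epsilon, Beta); at each, neither player gains by switching.

(Beta, Delta) and (Epsilon, Beta)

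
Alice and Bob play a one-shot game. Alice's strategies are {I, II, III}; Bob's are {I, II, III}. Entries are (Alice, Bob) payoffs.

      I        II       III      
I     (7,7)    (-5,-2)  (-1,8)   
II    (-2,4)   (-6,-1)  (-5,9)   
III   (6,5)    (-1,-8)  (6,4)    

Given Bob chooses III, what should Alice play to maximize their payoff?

With Bob fixed at III, Alice's payoffs are: I → -1, II → -5, III → 6.
The maximum is 6, achieved by III.

III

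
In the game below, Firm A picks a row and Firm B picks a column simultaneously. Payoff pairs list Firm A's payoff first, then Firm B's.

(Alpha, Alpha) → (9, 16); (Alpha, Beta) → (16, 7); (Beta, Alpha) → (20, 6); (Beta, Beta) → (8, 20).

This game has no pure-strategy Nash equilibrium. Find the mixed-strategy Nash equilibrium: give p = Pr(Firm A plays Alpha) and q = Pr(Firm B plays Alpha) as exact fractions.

Each player's mixing probability is pinned down by making the *other* player indifferent.
Firm B indifferent between Alpha and Beta: p·16 + (1−p)·6 = p·7 + (1−p)·20 ⟹ 6 + 10p = 20 + (-13)p ⟹ p = 14/23.
Firm A indifferent between Alpha and Beta: q·9 + (1−q)·16 = q·20 + (1−q)·8 ⟹ 16 + (-7)q = 8 + 12q ⟹ q = 8/19.

p = 14/23, q = 8/19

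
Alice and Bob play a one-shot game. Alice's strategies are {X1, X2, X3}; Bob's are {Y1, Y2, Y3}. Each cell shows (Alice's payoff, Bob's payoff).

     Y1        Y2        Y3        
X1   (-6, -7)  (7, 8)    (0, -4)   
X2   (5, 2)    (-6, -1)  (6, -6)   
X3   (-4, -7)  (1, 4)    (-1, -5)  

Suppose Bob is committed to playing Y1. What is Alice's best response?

X2

With Bob fixed at Y1, Alice's payoffs are: X1 → -6, X2 → 5, X3 → -4.
The maximum is 5, achieved by X2.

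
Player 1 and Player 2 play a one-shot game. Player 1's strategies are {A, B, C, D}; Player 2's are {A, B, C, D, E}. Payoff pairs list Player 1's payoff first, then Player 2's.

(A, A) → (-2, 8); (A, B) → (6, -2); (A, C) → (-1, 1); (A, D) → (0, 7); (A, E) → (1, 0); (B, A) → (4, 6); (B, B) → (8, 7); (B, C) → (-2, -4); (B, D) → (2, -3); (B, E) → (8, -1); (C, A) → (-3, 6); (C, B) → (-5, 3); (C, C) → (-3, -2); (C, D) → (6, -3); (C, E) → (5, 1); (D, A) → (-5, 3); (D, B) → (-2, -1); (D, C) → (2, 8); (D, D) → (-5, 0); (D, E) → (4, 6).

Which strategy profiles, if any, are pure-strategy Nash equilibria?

Check mutual best responses: a cell is a NE iff neither player can gain by unilaterally deviating.
Player 1's best responses — vs A: B (payoff 4); vs B: B (payoff 8); vs C: D (payoff 2); vs D: C (payoff 6); vs E: B (payoff 8).
Player 2's best responses — vs A: A (payoff 8); vs B: B (payoff 7); vs C: A (payoff 6); vs D: C (payoff 8).
Mutual best responses occur at (B, B) and (D, C); at each, neither player gains by switching.

(B, B) and (D, C)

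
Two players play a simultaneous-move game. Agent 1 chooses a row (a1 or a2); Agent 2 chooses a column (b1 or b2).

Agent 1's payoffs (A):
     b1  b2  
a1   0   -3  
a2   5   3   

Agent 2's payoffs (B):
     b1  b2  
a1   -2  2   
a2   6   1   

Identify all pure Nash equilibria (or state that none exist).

Check mutual best responses: a cell is a NE iff neither player can gain by unilaterally deviating.
Agent 1's best responses — vs b1: a2 (payoff 5); vs b2: a2 (payoff 3).
Agent 2's best responses — vs a1: b2 (payoff 2); vs a2: b1 (payoff 6).
The only mutual best response is (a2, b1); neither player gains by switching there.

(a2, b1)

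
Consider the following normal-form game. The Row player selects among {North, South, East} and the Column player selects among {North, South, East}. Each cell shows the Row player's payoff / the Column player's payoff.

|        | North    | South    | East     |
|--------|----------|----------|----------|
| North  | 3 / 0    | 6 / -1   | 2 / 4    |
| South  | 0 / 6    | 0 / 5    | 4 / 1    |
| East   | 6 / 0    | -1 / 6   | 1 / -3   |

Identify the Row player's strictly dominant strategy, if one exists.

A strategy is strictly dominant if it gives the Row player a strictly higher payoff than every other strategy, against every choice by the opponent.
North is not dominant: against North, East gives 6 > 3.
South is not dominant: against North, North gives 3 > 0.
East is not dominant: against South, North gives 6 > -1.
No single strategy is best against every opponent action.

No strictly dominant strategy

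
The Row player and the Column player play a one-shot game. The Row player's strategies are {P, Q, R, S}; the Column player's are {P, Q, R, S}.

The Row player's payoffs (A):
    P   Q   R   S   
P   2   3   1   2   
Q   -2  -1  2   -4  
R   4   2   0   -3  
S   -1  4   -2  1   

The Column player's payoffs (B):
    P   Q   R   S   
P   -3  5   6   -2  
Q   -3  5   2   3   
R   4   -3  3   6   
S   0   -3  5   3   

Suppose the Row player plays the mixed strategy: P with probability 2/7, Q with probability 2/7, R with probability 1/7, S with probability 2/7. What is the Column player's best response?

R

The Column player's best reply maximizes expected payoff against the mix.
P: (2/7)·(-3) + (2/7)·(-3) + (1/7)·4 + (2/7)·0 = -8/7
Q: (2/7)·5 + (2/7)·5 + (1/7)·(-3) + (2/7)·(-3) = 11/7
R: (2/7)·6 + (2/7)·2 + (1/7)·3 + (2/7)·5 = 29/7
S: (2/7)·(-2) + (2/7)·3 + (1/7)·6 + (2/7)·3 = 2
Highest expected payoff is 29/7, from R.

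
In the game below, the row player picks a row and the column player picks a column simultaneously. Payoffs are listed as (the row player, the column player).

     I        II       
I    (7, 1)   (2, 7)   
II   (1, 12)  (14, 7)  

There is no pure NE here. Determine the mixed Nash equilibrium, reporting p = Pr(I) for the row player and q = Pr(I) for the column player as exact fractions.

p = 5/11, q = 2/3

In a mixed NE each player is indifferent between their pure strategies, so the opponent's mix sets the indifference.
The column player indifferent between I and II: p·1 + (1−p)·12 = p·7 + (1−p)·7 ⟹ 12 + (-11)p = 7 + 0p ⟹ p = 5/11.
The row player indifferent between I and II: q·7 + (1−q)·2 = q·1 + (1−q)·14 ⟹ 2 + 5q = 14 + (-13)q ⟹ q = 2/3.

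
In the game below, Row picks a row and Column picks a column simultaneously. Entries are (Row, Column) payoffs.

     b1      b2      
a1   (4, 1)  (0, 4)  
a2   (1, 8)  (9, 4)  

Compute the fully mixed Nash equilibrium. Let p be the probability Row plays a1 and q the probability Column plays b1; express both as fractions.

p = 4/7, q = 3/4

In a mixed NE each player is indifferent between their pure strategies, so the opponent's mix sets the indifference.
Column indifferent between b1 and b2: p·1 + (1−p)·8 = p·4 + (1−p)·4 ⟹ 8 + (-7)p = 4 + 0p ⟹ p = 4/7.
Row indifferent between a1 and a2: q·4 + (1−q)·0 = q·1 + (1−q)·9 ⟹ 0 + 4q = 9 + (-8)q ⟹ q = 3/4.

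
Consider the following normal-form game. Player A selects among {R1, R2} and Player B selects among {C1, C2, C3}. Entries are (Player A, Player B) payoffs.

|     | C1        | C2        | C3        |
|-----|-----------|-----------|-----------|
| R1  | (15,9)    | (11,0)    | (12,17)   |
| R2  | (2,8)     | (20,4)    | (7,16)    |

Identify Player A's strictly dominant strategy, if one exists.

A strategy is strictly dominant if it gives Player A a strictly higher payoff than every other strategy, against every choice by the opponent.
R1 is not dominant: against C2, R2 gives 20 > 11.
R2 is not dominant: against C1, R1 gives 15 > 2.
No single strategy is best against every opponent action.

None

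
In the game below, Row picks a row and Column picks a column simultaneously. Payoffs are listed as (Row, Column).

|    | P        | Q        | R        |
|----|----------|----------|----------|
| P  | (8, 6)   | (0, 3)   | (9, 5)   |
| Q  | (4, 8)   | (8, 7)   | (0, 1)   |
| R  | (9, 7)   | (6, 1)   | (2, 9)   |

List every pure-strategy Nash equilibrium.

There is no pure-strategy Nash equilibrium

A profile is a Nash equilibrium when each player is best-responding to the other.
Row's best responses — vs P: R (payoff 9); vs Q: Q (payoff 8); vs R: P (payoff 9).
Column's best responses — vs P: P (payoff 6); vs Q: P (payoff 8); vs R: R (payoff 9).
No cell has both players best-responding. For instance, Row's best reply to P is R, but against R Column prefers R over P.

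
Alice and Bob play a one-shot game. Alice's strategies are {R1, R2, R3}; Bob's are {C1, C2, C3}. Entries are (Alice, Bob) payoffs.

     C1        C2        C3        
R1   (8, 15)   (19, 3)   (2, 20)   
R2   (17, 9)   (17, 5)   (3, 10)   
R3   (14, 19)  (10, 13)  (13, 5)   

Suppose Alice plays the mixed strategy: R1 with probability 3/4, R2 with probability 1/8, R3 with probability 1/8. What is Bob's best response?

Bob's best reply maximizes expected payoff against the mix.
C1: (3/4)·15 + (1/8)·9 + (1/8)·19 = 59/4
C2: (3/4)·3 + (1/8)·5 + (1/8)·13 = 9/2
C3: (3/4)·20 + (1/8)·10 + (1/8)·5 = 135/8
Highest expected payoff is 135/8, from C3.

C3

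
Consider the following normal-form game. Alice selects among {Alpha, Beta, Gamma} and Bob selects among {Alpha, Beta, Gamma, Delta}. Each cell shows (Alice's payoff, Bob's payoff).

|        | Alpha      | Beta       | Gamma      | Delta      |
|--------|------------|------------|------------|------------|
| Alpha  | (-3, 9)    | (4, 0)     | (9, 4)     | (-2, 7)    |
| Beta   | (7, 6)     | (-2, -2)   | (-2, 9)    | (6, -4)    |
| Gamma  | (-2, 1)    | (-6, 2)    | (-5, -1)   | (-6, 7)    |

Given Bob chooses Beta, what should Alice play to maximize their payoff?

With Bob fixed at Beta, Alice's payoffs are: Alpha → 4, Beta → -2, Gamma → -6.
The maximum is 4, achieved by Alpha.

Alpha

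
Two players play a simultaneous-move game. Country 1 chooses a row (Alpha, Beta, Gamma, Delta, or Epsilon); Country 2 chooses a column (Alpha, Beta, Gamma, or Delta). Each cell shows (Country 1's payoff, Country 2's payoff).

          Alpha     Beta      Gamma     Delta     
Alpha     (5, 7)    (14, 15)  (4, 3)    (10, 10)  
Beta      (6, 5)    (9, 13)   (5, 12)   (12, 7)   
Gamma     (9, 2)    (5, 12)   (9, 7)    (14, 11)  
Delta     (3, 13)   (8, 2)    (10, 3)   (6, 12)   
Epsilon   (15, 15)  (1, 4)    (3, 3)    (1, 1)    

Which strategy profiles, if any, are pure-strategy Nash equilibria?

Find each player's best response to every opponent strategy; NE are the intersections.
Country 1's best responses — vs Alpha: Epsilon (payoff 15); vs Beta: Alpha (payoff 14); vs Gamma: Delta (payoff 10); vs Delta: Gamma (payoff 14).
Country 2's best responses — vs Alpha: Beta (payoff 15); vs Beta: Beta (payoff 13); vs Gamma: Beta (payoff 12); vs Delta: Alpha (payoff 13); vs Epsilon: Alpha (payoff 15).
Mutual best responses occur at (Alpha, Beta) and (Epsilon, Alpha); at each, neither player gains by switching.

(Alpha, Beta) and (Epsilon, Alpha)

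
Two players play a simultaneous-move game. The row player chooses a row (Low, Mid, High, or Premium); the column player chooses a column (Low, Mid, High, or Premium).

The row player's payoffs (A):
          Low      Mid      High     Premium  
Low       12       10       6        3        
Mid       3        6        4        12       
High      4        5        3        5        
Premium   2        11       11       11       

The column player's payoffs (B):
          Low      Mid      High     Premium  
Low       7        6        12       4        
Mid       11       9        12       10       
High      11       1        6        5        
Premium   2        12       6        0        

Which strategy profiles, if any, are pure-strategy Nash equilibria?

A profile is a Nash equilibrium when each player is best-responding to the other.
The row player's best responses — vs Low: Low (payoff 12); vs Mid: Premium (payoff 11); vs High: Premium (payoff 11); vs Premium: Mid (payoff 12).
The column player's best responses — vs Low: High (payoff 12); vs Mid: High (payoff 12); vs High: Low (payoff 11); vs Premium: Mid (payoff 12).
The only mutual best response is (Premium, Mid); neither player gains by switching there.

(Premium, Mid)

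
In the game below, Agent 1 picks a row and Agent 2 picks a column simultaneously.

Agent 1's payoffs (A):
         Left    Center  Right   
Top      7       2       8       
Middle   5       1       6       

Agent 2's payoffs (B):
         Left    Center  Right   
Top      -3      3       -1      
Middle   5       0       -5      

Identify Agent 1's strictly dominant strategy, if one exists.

A strategy is strictly dominant if it gives Agent 1 a strictly higher payoff than every other strategy, against every choice by the opponent.
Top strictly dominates: vs Left: 7 > 5; vs Center: 2 > 1; vs Right: 8 > 6.

Top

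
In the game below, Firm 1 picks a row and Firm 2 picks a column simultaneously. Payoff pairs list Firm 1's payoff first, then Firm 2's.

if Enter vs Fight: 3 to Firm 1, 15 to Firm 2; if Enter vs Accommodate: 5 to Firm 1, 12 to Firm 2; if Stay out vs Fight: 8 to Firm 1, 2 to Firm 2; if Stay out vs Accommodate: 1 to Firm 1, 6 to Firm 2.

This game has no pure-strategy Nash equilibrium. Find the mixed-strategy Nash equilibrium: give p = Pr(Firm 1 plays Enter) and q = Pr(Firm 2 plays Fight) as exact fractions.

p = 4/7, q = 4/9

In a mixed NE each player is indifferent between their pure strategies, so the opponent's mix sets the indifference.
Firm 2 indifferent between Fight and Accommodate: p·15 + (1−p)·2 = p·12 + (1−p)·6 ⟹ 2 + 13p = 6 + 6p ⟹ p = 4/7.
Firm 1 indifferent between Enter and Stay out: q·3 + (1−q)·5 = q·8 + (1−q)·1 ⟹ 5 + (-2)q = 1 + 7q ⟹ q = 4/9.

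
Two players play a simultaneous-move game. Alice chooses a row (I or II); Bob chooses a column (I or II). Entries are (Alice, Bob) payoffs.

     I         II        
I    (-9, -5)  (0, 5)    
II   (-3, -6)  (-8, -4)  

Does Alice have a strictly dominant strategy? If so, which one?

Check whether one of Alice's strategies beats all alternatives regardless of what the opponent does.
I is not dominant: against I, II gives -3 > -9.
II is not dominant: against II, I gives 0 > -8.
No single strategy is best against every opponent action.

None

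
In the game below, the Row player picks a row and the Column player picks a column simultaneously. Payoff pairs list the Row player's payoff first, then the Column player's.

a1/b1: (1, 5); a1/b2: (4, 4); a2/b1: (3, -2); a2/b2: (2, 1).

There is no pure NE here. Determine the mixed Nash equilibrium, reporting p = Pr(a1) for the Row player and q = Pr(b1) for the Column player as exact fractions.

In a mixed NE each player is indifferent between their pure strategies, so the opponent's mix sets the indifference.
The Column player indifferent between b1 and b2: p·5 + (1−p)·(-2) = p·4 + (1−p)·1 ⟹ (-2) + 7p = 1 + 3p ⟹ p = 3/4.
The Row player indifferent between a1 and a2: q·1 + (1−q)·4 = q·3 + (1−q)·2 ⟹ 4 + (-3)q = 2 + 1q ⟹ q = 1/2.

p = 3/4, q = 1/2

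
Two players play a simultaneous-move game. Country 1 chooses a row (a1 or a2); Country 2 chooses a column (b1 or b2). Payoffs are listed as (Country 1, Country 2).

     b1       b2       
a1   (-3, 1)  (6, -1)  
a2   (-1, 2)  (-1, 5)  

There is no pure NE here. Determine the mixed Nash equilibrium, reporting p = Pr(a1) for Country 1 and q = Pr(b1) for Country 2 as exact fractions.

p = 3/5, q = 7/9

Each player's mixing probability is pinned down by making the *other* player indifferent.
Country 2 indifferent between b1 and b2: p·1 + (1−p)·2 = p·(-1) + (1−p)·5 ⟹ 2 + (-1)p = 5 + (-6)p ⟹ p = 3/5.
Country 1 indifferent between a1 and a2: q·(-3) + (1−q)·6 = q·(-1) + (1−q)·(-1) ⟹ 6 + (-9)q = (-1) + 0q ⟹ q = 7/9.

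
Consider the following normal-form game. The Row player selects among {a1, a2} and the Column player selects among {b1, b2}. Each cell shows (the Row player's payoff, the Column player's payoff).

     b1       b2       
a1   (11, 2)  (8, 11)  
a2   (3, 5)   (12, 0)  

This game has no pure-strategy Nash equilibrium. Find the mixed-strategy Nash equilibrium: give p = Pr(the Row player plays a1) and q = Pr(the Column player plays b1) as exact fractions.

p = 5/14, q = 1/3

In a mixed NE each player is indifferent between their pure strategies, so the opponent's mix sets the indifference.
The Column player indifferent between b1 and b2: p·2 + (1−p)·5 = p·11 + (1−p)·0 ⟹ 5 + (-3)p = 0 + 11p ⟹ p = 5/14.
The Row player indifferent between a1 and a2: q·11 + (1−q)·8 = q·3 + (1−q)·12 ⟹ 8 + 3q = 12 + (-9)q ⟹ q = 1/3.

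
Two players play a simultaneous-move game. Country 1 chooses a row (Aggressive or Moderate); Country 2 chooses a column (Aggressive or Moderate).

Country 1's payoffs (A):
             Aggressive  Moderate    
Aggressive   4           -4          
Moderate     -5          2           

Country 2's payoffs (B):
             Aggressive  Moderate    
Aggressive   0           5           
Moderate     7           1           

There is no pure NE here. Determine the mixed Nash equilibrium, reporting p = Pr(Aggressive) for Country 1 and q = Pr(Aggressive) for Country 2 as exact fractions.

Each player's mixing probability is pinned down by making the *other* player indifferent.
Country 2 indifferent between Aggressive and Moderate: p·0 + (1−p)·7 = p·5 + (1−p)·1 ⟹ 7 + (-7)p = 1 + 4p ⟹ p = 6/11.
Country 1 indifferent between Aggressive and Moderate: q·4 + (1−q)·(-4) = q·(-5) + (1−q)·2 ⟹ (-4) + 8q = 2 + (-7)q ⟹ q = 2/5.

p = 6/11, q = 2/5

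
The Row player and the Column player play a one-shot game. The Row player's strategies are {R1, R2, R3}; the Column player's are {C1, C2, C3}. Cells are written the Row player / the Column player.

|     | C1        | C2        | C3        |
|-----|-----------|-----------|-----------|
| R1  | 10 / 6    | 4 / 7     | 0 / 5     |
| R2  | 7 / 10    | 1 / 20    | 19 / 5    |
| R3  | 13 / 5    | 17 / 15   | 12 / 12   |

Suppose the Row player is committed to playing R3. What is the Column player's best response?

C2

With the Row player fixed at R3, the Column player's payoffs are: C1 → 5, C2 → 15, C3 → 12.
The maximum is 15, achieved by C2.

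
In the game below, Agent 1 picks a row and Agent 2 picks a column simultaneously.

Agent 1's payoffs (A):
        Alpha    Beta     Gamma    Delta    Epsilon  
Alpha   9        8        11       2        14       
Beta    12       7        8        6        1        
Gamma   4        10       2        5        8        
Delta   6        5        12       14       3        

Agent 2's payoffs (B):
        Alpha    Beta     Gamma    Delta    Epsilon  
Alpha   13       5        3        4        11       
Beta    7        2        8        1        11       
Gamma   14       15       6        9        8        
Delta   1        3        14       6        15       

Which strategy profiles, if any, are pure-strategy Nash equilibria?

A profile is a Nash equilibrium when each player is best-responding to the other.
Agent 1's best responses — vs Alpha: Beta (payoff 12); vs Beta: Gamma (payoff 10); vs Gamma: Delta (payoff 12); vs Delta: Delta (payoff 14); vs Epsilon: Alpha (payoff 14).
Agent 2's best responses — vs Alpha: Alpha (payoff 13); vs Beta: Epsilon (payoff 11); vs Gamma: Beta (payoff 15); vs Delta: Epsilon (payoff 15).
The only mutual best response is (Gamma, Beta); neither player gains by switching there.

(Gamma, Beta)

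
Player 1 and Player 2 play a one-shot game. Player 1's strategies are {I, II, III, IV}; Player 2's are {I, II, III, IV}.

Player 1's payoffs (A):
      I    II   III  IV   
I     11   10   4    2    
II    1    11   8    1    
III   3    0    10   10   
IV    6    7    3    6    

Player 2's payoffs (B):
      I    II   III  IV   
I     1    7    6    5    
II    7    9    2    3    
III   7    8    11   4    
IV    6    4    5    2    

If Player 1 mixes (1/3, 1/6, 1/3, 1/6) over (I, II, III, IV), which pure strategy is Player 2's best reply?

II

Compute Player 2's expected payoff from each pure strategy against the given mix.
I: (1/3)·1 + (1/6)·7 + (1/3)·7 + (1/6)·6 = 29/6
II: (1/3)·7 + (1/6)·9 + (1/3)·8 + (1/6)·4 = 43/6
III: (1/3)·6 + (1/6)·2 + (1/3)·11 + (1/6)·5 = 41/6
IV: (1/3)·5 + (1/6)·3 + (1/3)·4 + (1/6)·2 = 23/6
Highest expected payoff is 43/6, from II.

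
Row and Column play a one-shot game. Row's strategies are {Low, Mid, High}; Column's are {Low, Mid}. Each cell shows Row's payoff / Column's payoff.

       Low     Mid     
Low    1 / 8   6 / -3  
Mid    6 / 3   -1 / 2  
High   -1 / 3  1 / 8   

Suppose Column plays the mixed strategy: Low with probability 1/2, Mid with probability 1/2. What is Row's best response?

Compute Row's expected payoff from each pure strategy against the given mix.
Low: (1/2)·1 + (1/2)·6 = 7/2
Mid: (1/2)·6 + (1/2)·(-1) = 5/2
High: (1/2)·(-1) + (1/2)·1 = 0
Highest expected payoff is 7/2, from Low.

Low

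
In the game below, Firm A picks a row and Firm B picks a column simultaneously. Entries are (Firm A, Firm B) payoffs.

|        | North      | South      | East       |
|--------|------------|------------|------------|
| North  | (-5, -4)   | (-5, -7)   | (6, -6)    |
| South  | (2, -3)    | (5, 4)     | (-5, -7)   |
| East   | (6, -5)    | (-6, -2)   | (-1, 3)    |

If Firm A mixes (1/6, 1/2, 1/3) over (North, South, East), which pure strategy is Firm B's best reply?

South

Compute Firm B's expected payoff from each pure strategy against the given mix.
North: (1/6)·(-4) + (1/2)·(-3) + (1/3)·(-5) = -23/6
South: (1/6)·(-7) + (1/2)·4 + (1/3)·(-2) = 1/6
East: (1/6)·(-6) + (1/2)·(-7) + (1/3)·3 = -7/2
Highest expected payoff is 1/6, from South.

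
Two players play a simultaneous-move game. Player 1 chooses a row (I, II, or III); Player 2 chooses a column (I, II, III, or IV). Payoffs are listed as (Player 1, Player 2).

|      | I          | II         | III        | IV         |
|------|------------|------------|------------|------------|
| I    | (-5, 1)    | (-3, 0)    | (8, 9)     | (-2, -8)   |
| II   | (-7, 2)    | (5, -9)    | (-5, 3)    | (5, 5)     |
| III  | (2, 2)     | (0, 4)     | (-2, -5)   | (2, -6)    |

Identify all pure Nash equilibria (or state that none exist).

A profile is a Nash equilibrium when each player is best-responding to the other.
Player 1's best responses — vs I: III (payoff 2); vs II: II (payoff 5); vs III: I (payoff 8); vs IV: II (payoff 5).
Player 2's best responses — vs I: III (payoff 9); vs II: IV (payoff 5); vs III: II (payoff 4).
Mutual best responses occur at (I, III) and (II, IV); at each, neither player gains by switching.

(I, III) and (II, IV)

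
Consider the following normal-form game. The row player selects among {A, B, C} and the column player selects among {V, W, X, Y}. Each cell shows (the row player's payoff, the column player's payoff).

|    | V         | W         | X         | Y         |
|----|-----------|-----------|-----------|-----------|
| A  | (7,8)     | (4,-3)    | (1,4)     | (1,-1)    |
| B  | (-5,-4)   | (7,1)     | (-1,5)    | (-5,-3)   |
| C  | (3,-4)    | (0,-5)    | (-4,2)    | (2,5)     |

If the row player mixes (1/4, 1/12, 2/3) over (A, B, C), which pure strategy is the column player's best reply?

Compute the column player's expected payoff from each pure strategy against the given mix.
V: (1/4)·8 + (1/12)·(-4) + (2/3)·(-4) = -1
W: (1/4)·(-3) + (1/12)·1 + (2/3)·(-5) = -4
X: (1/4)·4 + (1/12)·5 + (2/3)·2 = 11/4
Y: (1/4)·(-1) + (1/12)·(-3) + (2/3)·5 = 17/6
Highest expected payoff is 17/6, from Y.

Y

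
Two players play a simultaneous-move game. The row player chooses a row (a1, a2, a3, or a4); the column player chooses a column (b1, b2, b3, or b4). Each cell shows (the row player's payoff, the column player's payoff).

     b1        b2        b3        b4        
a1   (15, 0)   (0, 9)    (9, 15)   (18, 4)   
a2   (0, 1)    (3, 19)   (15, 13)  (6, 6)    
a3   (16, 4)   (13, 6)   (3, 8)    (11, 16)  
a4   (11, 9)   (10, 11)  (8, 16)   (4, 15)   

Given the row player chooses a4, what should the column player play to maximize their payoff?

With the row player fixed at a4, the column player's payoffs are: b1 → 9, b2 → 11, b3 → 16, b4 → 15.
The maximum is 16, achieved by b3.

b3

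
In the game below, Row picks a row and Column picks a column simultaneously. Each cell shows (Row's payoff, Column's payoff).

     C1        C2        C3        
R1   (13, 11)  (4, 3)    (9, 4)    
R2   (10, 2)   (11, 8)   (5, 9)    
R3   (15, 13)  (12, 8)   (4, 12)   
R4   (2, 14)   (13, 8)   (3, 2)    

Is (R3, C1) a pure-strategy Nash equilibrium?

Holding Column at C1: Row gets 15 from R3, versus 13 from R1, 10 from R2, 2 from R4. No profitable deviation for Row.
Holding Row at R3: Column gets 13 from C1, versus 8 from C2, 12 from C3. No profitable deviation for Column either.

Yes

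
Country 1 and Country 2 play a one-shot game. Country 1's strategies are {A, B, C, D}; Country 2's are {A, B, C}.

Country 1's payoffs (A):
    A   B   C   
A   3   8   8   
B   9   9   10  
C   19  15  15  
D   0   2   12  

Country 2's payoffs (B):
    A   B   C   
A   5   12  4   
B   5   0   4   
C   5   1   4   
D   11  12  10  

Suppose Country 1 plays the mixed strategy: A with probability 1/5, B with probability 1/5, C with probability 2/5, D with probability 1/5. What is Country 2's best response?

A

Country 2's best reply maximizes expected payoff against the mix.
A: (1/5)·5 + (1/5)·5 + (2/5)·5 + (1/5)·11 = 31/5
B: (1/5)·12 + (1/5)·0 + (2/5)·1 + (1/5)·12 = 26/5
C: (1/5)·4 + (1/5)·4 + (2/5)·4 + (1/5)·10 = 26/5
Highest expected payoff is 31/5, from A.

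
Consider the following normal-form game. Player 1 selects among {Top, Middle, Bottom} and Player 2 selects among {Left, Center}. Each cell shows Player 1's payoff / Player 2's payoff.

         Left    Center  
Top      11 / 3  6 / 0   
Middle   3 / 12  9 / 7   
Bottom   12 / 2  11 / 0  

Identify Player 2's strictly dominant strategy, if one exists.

Left

A strategy is strictly dominant if it gives Player 2 a strictly higher payoff than every other strategy, against every choice by the opponent.
Left strictly dominates: vs Top: 3 > 0; vs Middle: 12 > 7; vs Bottom: 2 > 0.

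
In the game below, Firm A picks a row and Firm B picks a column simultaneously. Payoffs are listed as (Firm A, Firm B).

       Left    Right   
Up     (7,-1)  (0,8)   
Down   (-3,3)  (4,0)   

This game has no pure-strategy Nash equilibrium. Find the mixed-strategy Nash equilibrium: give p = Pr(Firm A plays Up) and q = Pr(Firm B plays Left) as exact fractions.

In a mixed NE each player is indifferent between their pure strategies, so the opponent's mix sets the indifference.
Firm B indifferent between Left and Right: p·(-1) + (1−p)·3 = p·8 + (1−p)·0 ⟹ 3 + (-4)p = 0 + 8p ⟹ p = 1/4.
Firm A indifferent between Up and Down: q·7 + (1−q)·0 = q·(-3) + (1−q)·4 ⟹ 0 + 7q = 4 + (-7)q ⟹ q = 2/7.

p = 1/4, q = 2/7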